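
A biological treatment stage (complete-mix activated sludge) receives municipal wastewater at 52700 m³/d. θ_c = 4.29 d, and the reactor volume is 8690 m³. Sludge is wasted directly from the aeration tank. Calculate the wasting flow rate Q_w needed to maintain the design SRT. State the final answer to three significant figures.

For wasting at MLVSS concentration, Q_w = V/θ_c = 8690/4.29 = 2026 m³/d.

Q_w ≈ 2030 m³/d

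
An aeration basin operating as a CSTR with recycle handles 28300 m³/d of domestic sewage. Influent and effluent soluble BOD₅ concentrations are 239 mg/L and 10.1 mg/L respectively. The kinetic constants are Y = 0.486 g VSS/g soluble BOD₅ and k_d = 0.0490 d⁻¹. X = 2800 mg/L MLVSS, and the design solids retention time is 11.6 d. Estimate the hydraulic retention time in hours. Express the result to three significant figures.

τ ≈ 7.05 h

Rearranging the biomass balance for a CMAS with decay, V = Y·Q·ΔS·θ_c / [X·(1+k_d θ_c)] = 0.486 × 28300 × (239 − 10.1) × 11.6 / [2800 × (1 + 0.0490 × 11.6)] = 3.65×10^7 / 4392 = 8316 m³.
Hydraulic retention time τ = V/Q = 8316 / 28300 = 0.2938 d = 7.052 h.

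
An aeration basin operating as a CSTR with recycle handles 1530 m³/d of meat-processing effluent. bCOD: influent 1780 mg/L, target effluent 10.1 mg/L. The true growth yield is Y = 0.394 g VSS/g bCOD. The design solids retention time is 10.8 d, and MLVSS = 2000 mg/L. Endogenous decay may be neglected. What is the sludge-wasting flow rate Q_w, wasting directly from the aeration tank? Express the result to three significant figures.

Q_w ≈ 533 m³/d

With k_d = 0 the design equation reduces to V = Y Q (S₀−S) θ_c / X = 0.394 × 1530 × (1780 − 10.1) × 10.8 / 2000 = 5761 m³.
Wasting from the aeration tank: Q_w = V / θ_c = 5761 / 10.8 = 533.5 m³/d.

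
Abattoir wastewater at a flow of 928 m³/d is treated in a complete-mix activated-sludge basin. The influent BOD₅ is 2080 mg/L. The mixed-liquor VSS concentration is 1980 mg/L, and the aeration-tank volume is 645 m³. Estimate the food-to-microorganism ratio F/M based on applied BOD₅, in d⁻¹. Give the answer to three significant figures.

F/M = applied load / biomass = Q·S₀/(V·X) = 928 × 2080 / (645.0 × 1980) = 1.511 d⁻¹.

F/M ≈ 1.51 d⁻¹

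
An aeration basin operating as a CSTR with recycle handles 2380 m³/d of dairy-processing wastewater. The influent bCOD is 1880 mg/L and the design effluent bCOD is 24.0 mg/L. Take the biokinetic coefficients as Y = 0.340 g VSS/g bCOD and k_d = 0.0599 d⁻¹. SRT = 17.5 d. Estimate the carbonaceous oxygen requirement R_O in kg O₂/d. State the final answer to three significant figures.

R_O ≈ 3380 kg O₂/d

Correct the yield for decay: Y_obs = Y/(1 + k_d θ_c) = 0.340 / (1 + 0.0599 × 17.5) = 0.340 / 2.048 = 0.1660.
ΔS = 1880 − 24.0 = 1856 mg/L, so the substrate removal rate is 2380 × 1856/1000 = 4417 kg bCOD/d.
Net sludge production P_X = 0.1660 × 4417 = 733.2 kg VSS/d.
R_O = Q·(S₀ − S) − 1.42·P_X = 4417 − 1.42 × 733.2 = 3376 kg O₂/d.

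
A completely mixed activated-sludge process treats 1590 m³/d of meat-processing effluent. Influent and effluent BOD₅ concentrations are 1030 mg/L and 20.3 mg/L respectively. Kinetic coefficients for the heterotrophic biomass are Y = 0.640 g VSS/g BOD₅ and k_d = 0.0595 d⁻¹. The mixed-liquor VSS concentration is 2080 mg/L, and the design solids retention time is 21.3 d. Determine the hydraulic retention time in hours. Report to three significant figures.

Steady-state biomass mass balance: V·X·(1 + k_d·θ_c) = Y·Q·(S₀ − S)·θ_c, so V = 0.640 × 1590 × (1030 − 20.3) × 21.3 / [2080 × (1 + 0.0595 × 21.3)] = 2.19×10^7 / 4716 = 4641 m³.
Hydraulic retention time τ = V/Q = 4641 / 1590 = 2.919 d = 70.05 h.

τ ≈ 70.0 h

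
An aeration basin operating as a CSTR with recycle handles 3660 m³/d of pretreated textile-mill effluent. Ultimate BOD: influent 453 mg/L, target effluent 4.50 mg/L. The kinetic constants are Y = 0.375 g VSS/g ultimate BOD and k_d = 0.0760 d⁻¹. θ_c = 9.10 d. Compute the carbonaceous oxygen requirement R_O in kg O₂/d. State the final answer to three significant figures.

Observed yield with endogenous decay: Y_obs = Y / (1 + k_d·θ_c) = 0.375 / (1 + 0.0760 × 9.10) = 0.375 / 1.692 = 0.2217 g VSS/g ultimate BOD.
Mass of ultimate BOD removed per day: Q(S₀ − S) = 3660 × 448.5 g/m³ = 1642 kg/d.
Biomass synthesised: P_X = Y_obs × 1642 = 363.9 kg VSS/d.
Carbonaceous O₂ demand = substrate oxidised − cell-mass equivalent = 1642 − 1.42 × 363.9 = 1125 kg O₂/d.

R_O ≈ 1120 kg O₂/d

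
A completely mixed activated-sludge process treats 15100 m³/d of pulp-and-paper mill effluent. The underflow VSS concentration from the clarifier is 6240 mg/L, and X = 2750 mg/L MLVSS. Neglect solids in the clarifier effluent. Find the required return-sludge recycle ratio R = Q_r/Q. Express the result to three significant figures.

R ≈ 0.788

Mass balance around the secondary clarifier (neglecting effluent solids): R = X / (X_r − X) = 2750 / (6240 − 2750) = 0.7880.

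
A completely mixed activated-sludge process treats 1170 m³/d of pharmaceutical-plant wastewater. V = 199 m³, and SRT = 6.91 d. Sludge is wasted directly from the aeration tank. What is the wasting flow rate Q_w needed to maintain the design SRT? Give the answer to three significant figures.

For wasting at MLVSS concentration, Q_w = V/θ_c = 199.0/6.91 = 28.80 m³/d.

Q_w ≈ 28.8 m³/d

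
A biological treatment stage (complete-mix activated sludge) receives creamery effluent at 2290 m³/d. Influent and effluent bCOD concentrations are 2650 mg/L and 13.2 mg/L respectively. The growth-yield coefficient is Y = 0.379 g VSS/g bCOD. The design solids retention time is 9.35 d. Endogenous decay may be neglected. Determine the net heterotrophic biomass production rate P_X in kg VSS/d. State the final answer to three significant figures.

No decay correction is needed, so Y_obs = Y = 0.379.
Mass of bCOD removed per day: Q(S₀ − S) = 2290 × 2637 g/m³ = 6038 kg/d.
Biomass produced: P_X = Y_obs·Q·ΔS = 0.3790 × 6038 ≈ 2289 kg VSS/d.

P_X ≈ 2290 kg VSS/d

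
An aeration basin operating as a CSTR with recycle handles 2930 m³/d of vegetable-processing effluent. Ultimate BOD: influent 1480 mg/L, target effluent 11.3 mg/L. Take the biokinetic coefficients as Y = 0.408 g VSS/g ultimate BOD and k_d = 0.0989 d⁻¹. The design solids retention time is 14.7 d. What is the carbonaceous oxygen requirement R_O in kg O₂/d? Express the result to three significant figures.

R_O ≈ 3290 kg O₂/d

Y_obs = Y / (1 + k_d θ_c) = 0.408 / (1 + 0.0989 × 14.7) = 0.408 / 2.454 = 0.1663.
ΔS = 1480 − 11.3 = 1469 mg/L, so the substrate removal rate is 2930 × 1469/1000 = 4303 kg ultimate BOD/d.
Biomass synthesised: P_X = Y_obs × 4303 = 715.5 kg VSS/d.
Carbonaceous O₂ demand = substrate oxidised − cell-mass equivalent = 4303 − 1.42 × 715.5 = 3287 kg O₂/d.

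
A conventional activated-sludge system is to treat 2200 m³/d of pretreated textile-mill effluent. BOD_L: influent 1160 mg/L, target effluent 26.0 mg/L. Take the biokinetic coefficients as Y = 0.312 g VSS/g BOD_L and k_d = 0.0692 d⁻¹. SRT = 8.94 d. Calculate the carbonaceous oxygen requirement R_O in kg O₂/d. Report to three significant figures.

R_O ≈ 1810 kg O₂/d

Y_obs = Y / (1 + k_d θ_c) = 0.312 / (1 + 0.0692 × 8.94) = 0.312 / 1.619 = 0.1928.
Substrate removed = Q·(S₀ − S) = 2200 m³/d × (1160 − 26.0) g/m³ = 2.49×10^6 g/d = 2495 kg/d.
Net sludge production P_X = 0.1928 × 2495 = 480.9 kg VSS/d.
Carbonaceous O₂ demand = substrate oxidised − cell-mass equivalent = 2495 − 1.42 × 480.9 = 1812 kg O₂/d.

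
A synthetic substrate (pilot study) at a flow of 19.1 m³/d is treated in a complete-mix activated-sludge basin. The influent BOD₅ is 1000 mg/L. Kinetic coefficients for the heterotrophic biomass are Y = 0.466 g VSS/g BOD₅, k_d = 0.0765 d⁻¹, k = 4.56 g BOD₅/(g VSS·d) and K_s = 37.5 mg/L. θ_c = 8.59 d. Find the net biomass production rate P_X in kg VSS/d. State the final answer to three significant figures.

P_X ≈ 5.35 kg VSS/d

For a completely mixed reactor with recycle the Lawrence–McCarty relation gives S = K_s·(1 + k_d·θ_c) / [θ_c·(Y·k − k_d) − 1] = 37.5 × (1 + 0.0765 × 8.59) / [8.59 × (0.466 × 4.56 − 0.0765) − 1] = 62.14 / 16.60 = 3.744 mg/L.
Y_obs = Y / (1 + k_d θ_c) = 0.466 / (1 + 0.0765 × 8.59) = 0.466 / 1.657 = 0.2812.
Q·(S₀ − S) = 19.1 × (1000 − 3.74) × 10⁻³ = 19.03 kg/d removed.
P_X = Y_obs · Q(S₀ − S) = 0.2812 × 19.03 = 5.351 kg VSS/d.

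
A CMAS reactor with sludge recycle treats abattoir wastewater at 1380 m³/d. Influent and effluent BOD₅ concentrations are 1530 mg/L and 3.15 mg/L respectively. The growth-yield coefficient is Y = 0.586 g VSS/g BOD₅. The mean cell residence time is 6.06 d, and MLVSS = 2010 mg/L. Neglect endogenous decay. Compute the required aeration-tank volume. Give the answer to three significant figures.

With k_d = 0 the design equation reduces to V = Y Q (S₀−S) θ_c / X = 0.586 × 1380 × (1530 − 3.15) × 6.06 / 2010 = 3723 m³.

V ≈ 3720 m³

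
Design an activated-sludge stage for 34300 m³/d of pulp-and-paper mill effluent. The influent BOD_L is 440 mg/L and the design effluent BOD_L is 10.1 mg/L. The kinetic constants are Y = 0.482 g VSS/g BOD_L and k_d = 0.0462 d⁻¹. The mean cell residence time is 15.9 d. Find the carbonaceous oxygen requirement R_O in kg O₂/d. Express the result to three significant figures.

R_O ≈ 8930 kg O₂/d

Y_obs = Y / (1 + k_d θ_c) = 0.482 / (1 + 0.0462 × 15.9) = 0.482 / 1.735 = 0.2779.
Q·(S₀ − S) = 34300 × (440 − 10.1) × 10⁻³ = 14746 kg/d removed.
Net sludge production P_X = 0.2779 × 14746 = 4097 kg VSS/d.
R_O = Q·(S₀ − S) − 1.42·P_X = 14746 − 1.42 × 4097 = 8927 kg O₂/d.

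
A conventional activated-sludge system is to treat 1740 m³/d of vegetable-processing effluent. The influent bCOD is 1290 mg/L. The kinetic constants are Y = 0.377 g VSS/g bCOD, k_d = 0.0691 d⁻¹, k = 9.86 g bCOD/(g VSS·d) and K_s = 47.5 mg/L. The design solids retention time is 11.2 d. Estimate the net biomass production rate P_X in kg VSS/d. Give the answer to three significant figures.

P_X ≈ 476 kg VSS/d

For a completely mixed reactor with recycle the Lawrence–McCarty relation gives S = K_s·(1 + k_d·θ_c) / [θ_c·(Y·k − k_d) − 1] = 47.5 × (1 + 0.0691 × 11.2) / [11.2 × (0.377 × 9.86 − 0.0691) − 1] = 84.26 / 39.86 = 2.114 mg/L.
Correct the yield for decay: Y_obs = Y/(1 + k_d θ_c) = 0.377 / (1 + 0.0691 × 11.2) = 0.377 / 1.774 = 0.2125.
ΔS = 1290 − 2.11 = 1288 mg/L, so the substrate removal rate is 1740 × 1288/1000 = 2241 kg bCOD/d.
So the net sludge growth is P_X = 0.2125 × 2241 = 476.3 kg VSS/d.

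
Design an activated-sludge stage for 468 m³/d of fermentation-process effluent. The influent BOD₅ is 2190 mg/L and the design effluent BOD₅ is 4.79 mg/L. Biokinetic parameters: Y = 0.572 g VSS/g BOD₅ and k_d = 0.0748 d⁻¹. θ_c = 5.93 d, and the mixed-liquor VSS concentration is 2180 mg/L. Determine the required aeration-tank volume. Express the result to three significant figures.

Rearranging the biomass balance for a CMAS with decay, V = Y·Q·ΔS·θ_c / [X·(1+k_d θ_c)] = 0.572 × 468 × (2190 − 4.79) × 5.93 / [2180 × (1 + 0.0748 × 5.93)] = 3.47×10^6 / 3147 = 1102 m³.

V ≈ 1100 m³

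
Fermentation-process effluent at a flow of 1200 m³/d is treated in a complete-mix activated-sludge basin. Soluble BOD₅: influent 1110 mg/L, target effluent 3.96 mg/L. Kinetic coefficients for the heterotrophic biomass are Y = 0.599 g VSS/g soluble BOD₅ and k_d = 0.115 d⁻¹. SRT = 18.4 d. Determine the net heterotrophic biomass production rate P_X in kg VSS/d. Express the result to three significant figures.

Correct the yield for decay: Y_obs = Y/(1 + k_d θ_c) = 0.599 / (1 + 0.115 × 18.4) = 0.599 / 3.116 = 0.1922.
ΔS = 1110 − 3.96 = 1106 mg/L, so the substrate removal rate is 1200 × 1106/1000 = 1327 kg soluble BOD₅/d.
So the net sludge growth is P_X = 0.1922 × 1327 = 255.1 kg VSS/d.

P_X ≈ 255 kg VSS/d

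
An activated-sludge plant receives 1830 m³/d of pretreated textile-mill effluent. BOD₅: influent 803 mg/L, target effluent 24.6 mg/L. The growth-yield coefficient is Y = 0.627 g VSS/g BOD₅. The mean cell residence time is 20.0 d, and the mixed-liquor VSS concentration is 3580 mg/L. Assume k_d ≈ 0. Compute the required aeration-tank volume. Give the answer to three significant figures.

V ≈ 4990 m³

V·X = Y·Q·ΔS·θ_c gives V = 0.627 × 1830 × (803 − 24.6) × 20.0 / 3580 = 4990 m³.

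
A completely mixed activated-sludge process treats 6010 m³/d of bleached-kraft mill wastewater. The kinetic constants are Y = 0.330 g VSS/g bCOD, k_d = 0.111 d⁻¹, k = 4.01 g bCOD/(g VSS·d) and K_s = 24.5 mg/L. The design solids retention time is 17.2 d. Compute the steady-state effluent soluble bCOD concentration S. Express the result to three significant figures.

S ≈ 3.59 mg/L

For a completely mixed reactor with recycle the Lawrence–McCarty relation gives S = K_s·(1 + k_d·θ_c) / [θ_c·(Y·k − k_d) − 1] = 24.5 × (1 + 0.111 × 17.2) / [17.2 × (0.330 × 4.01 − 0.111) − 1] = 71.28 / 19.85 = 3.590 mg/L.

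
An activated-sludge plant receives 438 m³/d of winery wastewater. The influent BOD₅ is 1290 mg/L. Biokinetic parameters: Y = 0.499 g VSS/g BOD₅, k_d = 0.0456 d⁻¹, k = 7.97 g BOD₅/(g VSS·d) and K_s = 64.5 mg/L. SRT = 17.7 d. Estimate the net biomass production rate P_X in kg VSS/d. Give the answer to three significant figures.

P_X ≈ 156 kg VSS/d

Effluent substrate depends only on kinetics and SRT: S = K_s(1 + k_d θ_c) / [θ_c(Yk − k_d) − 1] = 64.5 × (1 + 0.0456 × 17.7) / [17.7 × (0.499 × 7.97 − 0.0456) − 1] = 116.6 / 68.59 = 1.699 mg/L.
The observed yield is Y_obs = Y/(1 + k_d·θ_c) = 0.499 / (1 + 0.0456 × 17.7) = 0.499 / 1.807 = 0.2761 g VSS per g BOD₅ removed.
Mass of BOD₅ removed per day: Q(S₀ − S) = 438 × 1288 g/m³ = 564.3 kg/d.
Biomass produced: P_X = Y_obs·Q·ΔS = 0.2761 × 564.3 ≈ 155.8 kg VSS/d.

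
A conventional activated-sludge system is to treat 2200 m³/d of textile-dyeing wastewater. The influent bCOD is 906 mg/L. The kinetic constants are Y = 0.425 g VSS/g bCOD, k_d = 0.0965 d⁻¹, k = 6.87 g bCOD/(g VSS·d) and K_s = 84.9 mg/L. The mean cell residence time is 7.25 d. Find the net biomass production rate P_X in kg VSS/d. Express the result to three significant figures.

For a completely mixed reactor with recycle the Lawrence–McCarty relation gives S = K_s·(1 + k_d·θ_c) / [θ_c·(Y·k − k_d) − 1] = 84.9 × (1 + 0.0965 × 7.25) / [7.25 × (0.425 × 6.87 − 0.0965) − 1] = 144.3 / 19.47 = 7.412 mg/L.
Observed yield with endogenous decay: Y_obs = Y / (1 + k_d·θ_c) = 0.425 / (1 + 0.0965 × 7.25) = 0.425 / 1.700 = 0.2501 g VSS/g bCOD.
Q·(S₀ − S) = 2200 × (906 − 7.41) × 10⁻³ = 1977 kg/d removed.
P_X = Y_obs · Q(S₀ − S) = 0.2501 × 1977 = 494.3 kg VSS/d.

P_X ≈ 494 kg VSS/d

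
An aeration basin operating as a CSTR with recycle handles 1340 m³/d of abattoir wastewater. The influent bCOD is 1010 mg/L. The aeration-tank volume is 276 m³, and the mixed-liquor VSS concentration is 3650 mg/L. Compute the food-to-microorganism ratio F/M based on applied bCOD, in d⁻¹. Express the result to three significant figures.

F/M = applied load / biomass = Q·S₀/(V·X) = 1340 × 1010 / (276.0 × 3650) = 1.343 d⁻¹.

F/M ≈ 1.34 d⁻¹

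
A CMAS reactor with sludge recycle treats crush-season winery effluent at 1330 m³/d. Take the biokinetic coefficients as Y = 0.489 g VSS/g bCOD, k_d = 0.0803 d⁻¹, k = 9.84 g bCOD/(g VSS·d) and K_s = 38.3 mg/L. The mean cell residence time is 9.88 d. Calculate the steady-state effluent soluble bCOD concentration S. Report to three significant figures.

Effluent substrate depends only on kinetics and SRT: S = K_s(1 + k_d θ_c) / [θ_c(Yk − k_d) − 1] = 38.3 × (1 + 0.0803 × 9.88) / [9.88 × (0.489 × 9.84 − 0.0803) − 1] = 68.69 / 45.75 = 1.501 mg/L.

S ≈ 1.50 mg/L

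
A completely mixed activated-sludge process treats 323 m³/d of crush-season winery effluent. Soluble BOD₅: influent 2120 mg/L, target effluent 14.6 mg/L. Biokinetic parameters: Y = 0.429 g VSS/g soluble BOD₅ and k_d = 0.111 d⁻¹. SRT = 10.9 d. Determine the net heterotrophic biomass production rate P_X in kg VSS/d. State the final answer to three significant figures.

Correct the yield for decay: Y_obs = Y/(1 + k_d θ_c) = 0.429 / (1 + 0.111 × 10.9) = 0.429 / 2.210 = 0.1941.
Mass of soluble BOD₅ removed per day: Q(S₀ − S) = 323 × 2105 g/m³ = 680.0 kg/d.
Biomass produced: P_X = Y_obs·Q·ΔS = 0.1941 × 680.0 ≈ 132.0 kg VSS/d.

P_X ≈ 132 kg VSS/d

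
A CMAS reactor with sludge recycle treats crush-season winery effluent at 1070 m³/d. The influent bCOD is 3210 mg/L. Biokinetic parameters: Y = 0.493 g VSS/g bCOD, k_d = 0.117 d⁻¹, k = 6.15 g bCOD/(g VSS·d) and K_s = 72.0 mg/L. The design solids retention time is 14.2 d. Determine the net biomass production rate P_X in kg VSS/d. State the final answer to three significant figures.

For a completely mixed reactor with recycle the Lawrence–McCarty relation gives S = K_s·(1 + k_d·θ_c) / [θ_c·(Y·k − k_d) − 1] = 72.0 × (1 + 0.117 × 14.2) / [14.2 × (0.493 × 6.15 − 0.117) − 1] = 191.6 / 40.39 = 4.744 mg/L.
Y_obs = Y / (1 + k_d θ_c) = 0.493 / (1 + 0.117 × 14.2) = 0.493 / 2.661 = 0.1852.
ΔS = 3210 − 4.74 = 3205 mg/L, so the substrate removal rate is 1070 × 3205/1000 = 3430 kg bCOD/d.
Biomass produced: P_X = Y_obs·Q·ΔS = 0.1852 × 3430 ≈ 635.3 kg VSS/d.

P_X ≈ 635 kg VSS/d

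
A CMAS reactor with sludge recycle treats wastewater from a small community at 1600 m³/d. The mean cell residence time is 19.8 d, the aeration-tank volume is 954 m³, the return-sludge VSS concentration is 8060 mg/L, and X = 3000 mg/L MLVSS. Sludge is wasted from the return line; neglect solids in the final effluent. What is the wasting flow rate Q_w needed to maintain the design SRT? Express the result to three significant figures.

Q_w = (V·X)/(θ_c X_r) = 954.0 × 3000 / (19.8 × 8060) = 17.93 m³/d.

Q_w ≈ 17.9 m³/d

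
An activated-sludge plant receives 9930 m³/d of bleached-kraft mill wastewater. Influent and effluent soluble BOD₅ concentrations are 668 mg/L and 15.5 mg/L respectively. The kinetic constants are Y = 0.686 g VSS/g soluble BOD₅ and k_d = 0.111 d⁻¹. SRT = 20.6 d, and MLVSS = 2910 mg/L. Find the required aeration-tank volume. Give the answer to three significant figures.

V ≈ 9570 m³

Steady-state biomass mass balance: V·X·(1 + k_d·θ_c) = Y·Q·(S₀ − S)·θ_c, so V = 0.686 × 9930 × (668 − 15.5) × 20.6 / [2910 × (1 + 0.111 × 20.6)] = 9.16×10^7 / 9564 = 9574 m³.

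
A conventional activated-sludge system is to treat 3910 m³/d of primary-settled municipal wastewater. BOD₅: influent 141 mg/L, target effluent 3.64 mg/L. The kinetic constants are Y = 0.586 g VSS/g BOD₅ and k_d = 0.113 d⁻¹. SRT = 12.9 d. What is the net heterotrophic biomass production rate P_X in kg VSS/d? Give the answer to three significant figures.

P_X ≈ 128 kg VSS/d

Observed yield with endogenous decay: Y_obs = Y / (1 + k_d·θ_c) = 0.586 / (1 + 0.113 × 12.9) = 0.586 / 2.458 = 0.2384 g VSS/g BOD₅.
ΔS = 141 − 3.64 = 137.4 mg/L, so the substrate removal rate is 3910 × 137.4/1000 = 537.1 kg BOD₅/d.
P_X = Y_obs · Q(S₀ − S) = 0.2384 × 537.1 = 128.1 kg VSS/d.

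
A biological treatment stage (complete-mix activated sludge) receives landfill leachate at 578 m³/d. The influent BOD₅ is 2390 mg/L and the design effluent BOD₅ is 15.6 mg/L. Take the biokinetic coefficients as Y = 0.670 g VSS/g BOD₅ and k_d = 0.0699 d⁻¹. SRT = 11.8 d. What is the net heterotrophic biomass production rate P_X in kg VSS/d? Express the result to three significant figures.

P_X ≈ 504 kg VSS/d

Correct the yield for decay: Y_obs = Y/(1 + k_d θ_c) = 0.670 / (1 + 0.0699 × 11.8) = 0.670 / 1.825 = 0.3672.
ΔS = 2390 − 15.6 = 2374 mg/L, so the substrate removal rate is 578 × 2374/1000 = 1372 kg BOD₅/d.
P_X = Y_obs · Q(S₀ − S) = 0.3672 × 1372 = 503.9 kg VSS/d.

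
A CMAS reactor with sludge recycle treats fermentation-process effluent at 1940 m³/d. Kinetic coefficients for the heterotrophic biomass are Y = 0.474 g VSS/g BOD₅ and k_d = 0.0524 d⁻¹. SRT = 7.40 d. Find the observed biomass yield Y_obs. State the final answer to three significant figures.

Y_obs ≈ 0.342 g VSS/g BOD₅

Observed yield with endogenous decay: Y_obs = Y / (1 + k_d·θ_c) = 0.474 / (1 + 0.0524 × 7.40) = 0.474 / 1.388 = 0.3416 g VSS/g BOD₅.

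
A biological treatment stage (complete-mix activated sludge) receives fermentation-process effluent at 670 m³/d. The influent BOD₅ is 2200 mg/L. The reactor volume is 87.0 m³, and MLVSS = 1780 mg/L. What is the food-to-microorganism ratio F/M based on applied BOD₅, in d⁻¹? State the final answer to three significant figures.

F/M ≈ 9.52 d⁻¹

Food-to-microorganism ratio F/M = Q S₀ / (V X) = 670 × 2200 / (87.00 × 1780) = 9.518 d⁻¹.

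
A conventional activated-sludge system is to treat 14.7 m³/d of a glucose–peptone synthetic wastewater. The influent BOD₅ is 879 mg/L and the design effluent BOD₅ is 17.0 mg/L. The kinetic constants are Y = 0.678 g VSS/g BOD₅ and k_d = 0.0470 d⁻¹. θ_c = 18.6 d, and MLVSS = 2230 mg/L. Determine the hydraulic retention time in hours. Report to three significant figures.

τ ≈ 62.4 h

Steady-state biomass mass balance: V·X·(1 + k_d·θ_c) = Y·Q·(S₀ − S)·θ_c, so V = 0.678 × 14.7 × (879 − 17.0) × 18.6 / [2230 × (1 + 0.0470 × 18.6)] = 1.6×10^5 / 4179 = 38.23 m³.
τ = V/Q = 38.23/14.7 = 2.601 d, or 62.42 h.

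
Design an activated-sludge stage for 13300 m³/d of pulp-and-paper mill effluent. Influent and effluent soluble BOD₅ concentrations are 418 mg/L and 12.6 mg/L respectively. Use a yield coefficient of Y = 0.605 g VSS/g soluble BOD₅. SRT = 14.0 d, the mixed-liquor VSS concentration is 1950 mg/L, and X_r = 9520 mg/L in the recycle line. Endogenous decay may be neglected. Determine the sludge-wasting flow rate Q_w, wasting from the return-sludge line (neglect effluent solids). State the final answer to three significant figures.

Q_w ≈ 343 m³/d

With k_d = 0 the design equation reduces to V = Y Q (S₀−S) θ_c / X = 0.605 × 13300 × (418 − 12.6) × 14.0 / 1950 = 23420 m³.
Wasting from the return line (neglecting effluent solids): Q_w = V·X / (θ_c·X_r) = 23420 × 1950 / (14.0 × 9520) = 342.7 m³/d.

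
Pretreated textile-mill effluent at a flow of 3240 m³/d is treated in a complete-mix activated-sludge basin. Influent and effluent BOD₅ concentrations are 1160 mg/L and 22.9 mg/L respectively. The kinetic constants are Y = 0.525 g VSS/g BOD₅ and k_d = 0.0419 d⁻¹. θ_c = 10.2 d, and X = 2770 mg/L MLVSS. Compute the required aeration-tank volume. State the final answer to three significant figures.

Steady-state biomass mass balance: V·X·(1 + k_d·θ_c) = Y·Q·(S₀ − S)·θ_c, so V = 0.525 × 3240 × (1160 − 22.9) × 10.2 / [2770 × (1 + 0.0419 × 10.2)] = 1.97×10^7 / 3954 = 4990 m³.

V ≈ 4990 m³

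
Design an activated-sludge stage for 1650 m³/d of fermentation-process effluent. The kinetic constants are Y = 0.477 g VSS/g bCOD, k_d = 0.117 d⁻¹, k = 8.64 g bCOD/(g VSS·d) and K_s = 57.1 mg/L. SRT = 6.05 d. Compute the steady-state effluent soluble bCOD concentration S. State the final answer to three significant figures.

S ≈ 4.20 mg/L

Effluent substrate depends only on kinetics and SRT: S = K_s(1 + k_d θ_c) / [θ_c(Yk − k_d) − 1] = 57.1 × (1 + 0.117 × 6.05) / [6.05 × (0.477 × 8.64 − 0.117) − 1] = 97.52 / 23.23 = 4.199 mg/L.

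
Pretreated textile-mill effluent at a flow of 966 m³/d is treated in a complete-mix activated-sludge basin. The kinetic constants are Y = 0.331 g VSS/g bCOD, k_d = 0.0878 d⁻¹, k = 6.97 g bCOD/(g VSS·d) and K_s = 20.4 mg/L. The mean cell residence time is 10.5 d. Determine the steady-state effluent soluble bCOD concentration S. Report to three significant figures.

Effluent substrate depends only on kinetics and SRT: S = K_s(1 + k_d θ_c) / [θ_c(Yk − k_d) − 1] = 20.4 × (1 + 0.0878 × 10.5) / [10.5 × (0.331 × 6.97 − 0.0878) − 1] = 39.21 / 22.30 = 1.758 mg/L.

S ≈ 1.76 mg/L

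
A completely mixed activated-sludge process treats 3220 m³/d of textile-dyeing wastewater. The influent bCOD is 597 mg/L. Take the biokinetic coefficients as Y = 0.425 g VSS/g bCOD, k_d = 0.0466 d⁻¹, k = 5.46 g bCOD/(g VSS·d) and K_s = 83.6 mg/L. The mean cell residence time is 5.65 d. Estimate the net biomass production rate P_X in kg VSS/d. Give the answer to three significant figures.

P_X ≈ 637 kg VSS/d

From the Monod/SRT balance for a CMAS, S = K_s·(1+k_d θ_c)/[θ_c·(Y k − k_d) − 1] = 83.6 × (1 + 0.0466 × 5.65) / [5.65 × (0.425 × 5.46 − 0.0466) − 1] = 105.6 / 11.85 = 8.914 mg/L.
Y_obs = Y / (1 + k_d θ_c) = 0.425 / (1 + 0.0466 × 5.65) = 0.425 / 1.263 = 0.3364.
Q·(S₀ − S) = 3220 × (597 − 8.91) × 10⁻³ = 1894 kg/d removed.
So the net sludge growth is P_X = 0.3364 × 1894 = 637.1 kg VSS/d.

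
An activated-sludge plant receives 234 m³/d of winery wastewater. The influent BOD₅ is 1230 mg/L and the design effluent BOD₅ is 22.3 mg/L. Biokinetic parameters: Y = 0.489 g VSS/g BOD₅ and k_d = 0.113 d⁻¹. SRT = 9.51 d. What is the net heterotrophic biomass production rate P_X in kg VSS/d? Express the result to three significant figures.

Observed yield with endogenous decay: Y_obs = Y / (1 + k_d·θ_c) = 0.489 / (1 + 0.113 × 9.51) = 0.489 / 2.075 = 0.2357 g VSS/g BOD₅.
Mass of BOD₅ removed per day: Q(S₀ − S) = 234 × 1208 g/m³ = 282.6 kg/d.
So the net sludge growth is P_X = 0.2357 × 282.6 = 66.61 kg VSS/d.

P_X ≈ 66.6 kg VSS/d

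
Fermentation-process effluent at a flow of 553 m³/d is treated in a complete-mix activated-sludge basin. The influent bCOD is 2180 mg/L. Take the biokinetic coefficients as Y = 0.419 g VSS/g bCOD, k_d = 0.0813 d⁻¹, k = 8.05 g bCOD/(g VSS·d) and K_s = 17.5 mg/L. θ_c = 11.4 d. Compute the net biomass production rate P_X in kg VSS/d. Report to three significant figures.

P_X ≈ 262 kg VSS/d

Effluent substrate depends only on kinetics and SRT: S = K_s(1 + k_d θ_c) / [θ_c(Yk − k_d) − 1] = 17.5 × (1 + 0.0813 × 11.4) / [11.4 × (0.419 × 8.05 − 0.0813) − 1] = 33.72 / 36.52 = 0.9232 mg/L.
Observed yield with endogenous decay: Y_obs = Y / (1 + k_d·θ_c) = 0.419 / (1 + 0.0813 × 11.4) = 0.419 / 1.927 = 0.2175 g VSS/g bCOD.
Substrate removed = Q·(S₀ − S) = 553 m³/d × (2180 − 0.923) g/m³ = 1.21×10^6 g/d = 1205 kg/d.
Biomass produced: P_X = Y_obs·Q·ΔS = 0.2175 × 1205 ≈ 262.0 kg VSS/d.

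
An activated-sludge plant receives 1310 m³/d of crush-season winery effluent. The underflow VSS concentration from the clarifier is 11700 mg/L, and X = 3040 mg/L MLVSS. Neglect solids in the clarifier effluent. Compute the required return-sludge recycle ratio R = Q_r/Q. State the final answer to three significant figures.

Solids balance on the clarifier gives (1+R)X = R·X_r, so R = X/(X_r − X) = 3040 / (11700 − 3040) = 0.3510.

R ≈ 0.351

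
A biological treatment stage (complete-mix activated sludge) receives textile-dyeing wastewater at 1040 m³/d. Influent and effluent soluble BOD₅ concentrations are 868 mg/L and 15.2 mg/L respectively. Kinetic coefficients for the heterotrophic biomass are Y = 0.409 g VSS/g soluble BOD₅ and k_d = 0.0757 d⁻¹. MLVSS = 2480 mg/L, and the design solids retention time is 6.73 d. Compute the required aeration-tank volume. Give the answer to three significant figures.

Rearranging the biomass balance for a CMAS with decay, V = Y·Q·ΔS·θ_c / [X·(1+k_d θ_c)] = 0.409 × 1040 × (868 − 15.2) × 6.73 / [2480 × (1 + 0.0757 × 6.73)] = 2.44×10^6 / 3743 = 652.1 m³.

V ≈ 652 m³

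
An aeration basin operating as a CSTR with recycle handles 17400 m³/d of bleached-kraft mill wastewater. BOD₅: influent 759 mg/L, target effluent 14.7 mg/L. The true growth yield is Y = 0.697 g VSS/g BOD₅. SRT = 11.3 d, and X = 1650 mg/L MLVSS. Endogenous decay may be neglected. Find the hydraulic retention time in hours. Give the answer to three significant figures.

V·X = Y·Q·ΔS·θ_c gives V = 0.697 × 17400 × (759 − 14.7) × 11.3 / 1650 = 61819 m³.
Hydraulic retention time τ = V/Q = 61819 / 17400 = 3.553 d = 85.27 h.

τ ≈ 85.3 h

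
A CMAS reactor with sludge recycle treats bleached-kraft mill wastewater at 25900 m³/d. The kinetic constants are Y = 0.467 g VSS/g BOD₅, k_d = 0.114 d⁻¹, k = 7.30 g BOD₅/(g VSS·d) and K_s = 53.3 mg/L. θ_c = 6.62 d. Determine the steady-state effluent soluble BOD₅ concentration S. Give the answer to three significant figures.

S ≈ 4.49 mg/L

From the Monod/SRT balance for a CMAS, S = K_s·(1+k_d θ_c)/[θ_c·(Y k − k_d) − 1] = 53.3 × (1 + 0.114 × 6.62) / [6.62 × (0.467 × 7.30 − 0.114) − 1] = 93.52 / 20.81 = 4.493 mg/L.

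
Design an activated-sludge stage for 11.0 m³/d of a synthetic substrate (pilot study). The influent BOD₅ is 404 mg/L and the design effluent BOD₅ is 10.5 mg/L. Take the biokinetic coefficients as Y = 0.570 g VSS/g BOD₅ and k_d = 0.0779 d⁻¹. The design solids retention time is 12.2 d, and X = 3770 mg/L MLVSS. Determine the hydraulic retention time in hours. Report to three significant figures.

From the SRT design equation V = Y Q (S₀−S) θ_c / [X (1 + k_d θ_c)] = 0.570 × 11.0 × (404 − 10.5) × 12.2 / [3770 × (1 + 0.0779 × 12.2)] = 3.01×10^4 / 7353 = 4.094 m³.
τ = V/Q = 4.094/11.0 = 0.3722 d, or 8.932 h.

τ ≈ 8.93 h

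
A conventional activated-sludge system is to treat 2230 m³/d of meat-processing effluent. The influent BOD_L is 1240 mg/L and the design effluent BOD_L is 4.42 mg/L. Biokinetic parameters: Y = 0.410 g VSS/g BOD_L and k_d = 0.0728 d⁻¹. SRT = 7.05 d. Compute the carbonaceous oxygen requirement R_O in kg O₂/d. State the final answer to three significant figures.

R_O ≈ 1700 kg O₂/d

Correct the yield for decay: Y_obs = Y/(1 + k_d θ_c) = 0.410 / (1 + 0.0728 × 7.05) = 0.410 / 1.513 = 0.2709.
ΔS = 1240 − 4.42 = 1236 mg/L, so the substrate removal rate is 2230 × 1236/1000 = 2755 kg BOD_L/d.
P_X = Y_obs·Q·(S₀ − S) = 0.2709 × 2755 = 746.5 kg VSS/d.
Carbonaceous O₂ demand = substrate oxidised − cell-mass equivalent = 2755 − 1.42 × 746.5 = 1695 kg O₂/d.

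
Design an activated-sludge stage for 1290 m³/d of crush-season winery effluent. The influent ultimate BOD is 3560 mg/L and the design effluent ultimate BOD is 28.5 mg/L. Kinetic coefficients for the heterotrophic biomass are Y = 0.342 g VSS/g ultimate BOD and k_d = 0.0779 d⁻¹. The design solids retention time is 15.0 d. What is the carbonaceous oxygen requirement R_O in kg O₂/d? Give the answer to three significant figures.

Correct the yield for decay: Y_obs = Y/(1 + k_d θ_c) = 0.342 / (1 + 0.0779 × 15.0) = 0.342 / 2.168 = 0.1577.
Q·(S₀ − S) = 1290 × (3560 − 28.5) × 10⁻³ = 4556 kg/d removed.
Biomass synthesised: P_X = Y_obs × 4556 = 718.5 kg VSS/d.
Carbonaceous O₂ demand = substrate oxidised − cell-mass equivalent = 4556 − 1.42 × 718.5 = 3535 kg O₂/d.

R_O ≈ 3540 kg O₂/d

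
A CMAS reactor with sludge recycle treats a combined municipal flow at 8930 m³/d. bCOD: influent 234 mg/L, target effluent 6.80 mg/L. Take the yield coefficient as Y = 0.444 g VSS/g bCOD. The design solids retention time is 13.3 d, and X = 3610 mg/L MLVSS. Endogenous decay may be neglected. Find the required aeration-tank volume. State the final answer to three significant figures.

V ≈ 3320 m³

Biomass mass balance (decay neglected): V·X = Y·Q·(S₀ − S)·θ_c, so V = 0.444 × 8930 × (234 − 6.80) × 13.3 / 3610 = 3319 m³.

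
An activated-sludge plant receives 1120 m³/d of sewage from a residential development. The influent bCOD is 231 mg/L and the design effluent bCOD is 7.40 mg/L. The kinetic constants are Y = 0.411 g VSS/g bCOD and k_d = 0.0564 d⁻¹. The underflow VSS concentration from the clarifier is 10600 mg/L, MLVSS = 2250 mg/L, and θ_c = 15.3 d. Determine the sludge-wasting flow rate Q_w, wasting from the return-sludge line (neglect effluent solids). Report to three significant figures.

Q_w ≈ 5.21 m³/d

From the SRT design equation V = Y Q (S₀−S) θ_c / [X (1 + k_d θ_c)] = 0.411 × 1120 × (231 − 7.40) × 15.3 / [2250 × (1 + 0.0564 × 15.3)] = 1.57×10^6 / 4192 = 375.7 m³.
θ_c = V·X/(Q_w·X_r) when wasting from the recycle, so Q_w = V·X/(θ_c·X_r) = 375.7 × 2250 / (15.3 × 10600) = 5.212 m³/d.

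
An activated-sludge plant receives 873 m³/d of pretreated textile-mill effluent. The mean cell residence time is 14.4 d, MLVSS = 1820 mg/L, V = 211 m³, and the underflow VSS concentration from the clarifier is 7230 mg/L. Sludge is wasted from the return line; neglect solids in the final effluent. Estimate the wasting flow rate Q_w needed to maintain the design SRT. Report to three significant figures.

Wasting from the return line (neglecting effluent solids): Q_w = V·X / (θ_c·X_r) = 211.0 × 1820 / (14.4 × 7230) = 3.689 m³/d.

Q_w ≈ 3.69 m³/d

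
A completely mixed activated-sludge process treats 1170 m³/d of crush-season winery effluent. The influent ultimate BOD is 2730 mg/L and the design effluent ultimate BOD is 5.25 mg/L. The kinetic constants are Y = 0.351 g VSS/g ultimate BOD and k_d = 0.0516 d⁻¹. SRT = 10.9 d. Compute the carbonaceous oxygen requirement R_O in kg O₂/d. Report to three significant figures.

R_O ≈ 2170 kg O₂/d

Observed yield with endogenous decay: Y_obs = Y / (1 + k_d·θ_c) = 0.351 / (1 + 0.0516 × 10.9) = 0.351 / 1.562 = 0.2246 g VSS/g ultimate BOD.
Mass of ultimate BOD removed per day: Q(S₀ − S) = 1170 × 2725 g/m³ = 3188 kg/d.
Biomass synthesised: P_X = Y_obs × 3188 = 716.2 kg VSS/d.
R_O = Q·ΔS − 1.42 P_X = 3188 − 1017 = 2171 kg O₂/d.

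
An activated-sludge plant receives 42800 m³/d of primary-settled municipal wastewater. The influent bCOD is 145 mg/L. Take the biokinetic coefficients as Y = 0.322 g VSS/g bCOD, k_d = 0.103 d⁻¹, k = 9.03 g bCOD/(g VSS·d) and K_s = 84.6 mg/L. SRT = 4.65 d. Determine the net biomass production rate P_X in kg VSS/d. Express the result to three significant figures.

P_X ≈ 1250 kg VSS/d

Effluent substrate depends only on kinetics and SRT: S = K_s(1 + k_d θ_c) / [θ_c(Yk − k_d) − 1] = 84.6 × (1 + 0.103 × 4.65) / [4.65 × (0.322 × 9.03 − 0.103) − 1] = 125.1 / 12.04 = 10.39 mg/L.
Correct the yield for decay: Y_obs = Y/(1 + k_d θ_c) = 0.322 / (1 + 0.103 × 4.65) = 0.322 / 1.479 = 0.2177.
Q·(S₀ − S) = 42800 × (145 − 10.4) × 10⁻³ = 5761 kg/d removed.
P_X = Y_obs · Q(S₀ − S) = 0.2177 × 5761 = 1254 kg VSS/d.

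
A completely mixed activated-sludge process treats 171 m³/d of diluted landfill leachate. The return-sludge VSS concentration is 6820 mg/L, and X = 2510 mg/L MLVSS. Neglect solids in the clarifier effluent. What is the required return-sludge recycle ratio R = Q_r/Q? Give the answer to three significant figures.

R ≈ 0.582

R = Q_r/Q = X/(X_r − X) = 2510 / (6820 − 2510) = 0.5824.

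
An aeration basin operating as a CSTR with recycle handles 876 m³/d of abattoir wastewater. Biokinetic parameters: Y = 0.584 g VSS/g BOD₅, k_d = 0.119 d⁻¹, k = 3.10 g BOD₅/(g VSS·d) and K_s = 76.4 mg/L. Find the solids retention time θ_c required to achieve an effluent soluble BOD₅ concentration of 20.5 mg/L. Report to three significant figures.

θ_c ≈ 3.79 d

Specific growth rate at S = 20.5 mg/L: μ = YkS/(K_s+S) = 0.584·3.10·20.5/(76.4+20.5) = 0.3830 d⁻¹.
Then 1/θ_c = μ − k_d = 0.3830 − 0.119 = 0.2640 d⁻¹, giving θ_c = 3.788 d.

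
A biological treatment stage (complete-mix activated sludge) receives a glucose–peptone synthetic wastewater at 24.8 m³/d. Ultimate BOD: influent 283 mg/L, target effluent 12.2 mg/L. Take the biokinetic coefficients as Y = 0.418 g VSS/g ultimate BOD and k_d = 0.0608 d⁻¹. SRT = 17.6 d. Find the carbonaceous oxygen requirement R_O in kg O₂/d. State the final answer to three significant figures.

Observed yield with endogenous decay: Y_obs = Y / (1 + k_d·θ_c) = 0.418 / (1 + 0.0608 × 17.6) = 0.418 / 2.070 = 0.2019 g VSS/g ultimate BOD.
Mass of ultimate BOD removed per day: Q(S₀ − S) = 24.8 × 270.8 g/m³ = 6.716 kg/d.
P_X = Y_obs·Q·(S₀ − S) = 0.2019 × 6.716 = 1.356 kg VSS/d.
Carbonaceous O₂ demand = substrate oxidised − cell-mass equivalent = 6.716 − 1.42 × 1.356 = 4.790 kg O₂/d.

R_O ≈ 4.79 kg O₂/d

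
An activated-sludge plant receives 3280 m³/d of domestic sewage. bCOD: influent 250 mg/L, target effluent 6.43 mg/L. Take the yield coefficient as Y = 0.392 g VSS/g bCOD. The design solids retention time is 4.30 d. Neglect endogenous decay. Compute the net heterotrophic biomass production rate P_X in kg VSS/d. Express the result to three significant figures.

No decay correction is needed, so Y_obs = Y = 0.392.
Substrate removed = Q·(S₀ − S) = 3280 m³/d × (250 − 6.43) g/m³ = 7.99×10^5 g/d = 798.9 kg/d.
Biomass produced: P_X = Y_obs·Q·ΔS = 0.3920 × 798.9 ≈ 313.2 kg VSS/d.

P_X ≈ 313 kg VSS/d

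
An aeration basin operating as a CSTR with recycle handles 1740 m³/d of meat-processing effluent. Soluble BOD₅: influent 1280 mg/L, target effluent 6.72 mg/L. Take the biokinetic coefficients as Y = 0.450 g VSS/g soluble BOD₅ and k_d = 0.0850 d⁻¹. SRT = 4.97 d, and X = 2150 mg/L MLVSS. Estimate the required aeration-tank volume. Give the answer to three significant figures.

Steady-state biomass mass balance: V·X·(1 + k_d·θ_c) = Y·Q·(S₀ − S)·θ_c, so V = 0.450 × 1740 × (1280 − 6.72) × 4.97 / [2150 × (1 + 0.0850 × 4.97)] = 4.95×10^6 / 3058 = 1620 m³.

V ≈ 1620 m³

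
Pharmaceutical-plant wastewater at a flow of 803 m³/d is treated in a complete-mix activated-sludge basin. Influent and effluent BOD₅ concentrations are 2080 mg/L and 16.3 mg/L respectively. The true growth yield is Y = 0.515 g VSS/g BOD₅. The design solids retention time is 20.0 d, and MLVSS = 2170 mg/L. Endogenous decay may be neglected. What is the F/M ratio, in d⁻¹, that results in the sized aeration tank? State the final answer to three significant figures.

F/M ≈ 0.0979 d⁻¹

Biomass mass balance (decay neglected): V·X = Y·Q·(S₀ − S)·θ_c, so V = 0.515 × 803 × (2080 − 16.3) × 20.0 / 2170 = 7866 m³.
F/M = Q·S₀ / (V·X) = 803 × 2080 / (7866 × 2170) = 0.09785 g BOD₅·(g VSS·d)⁻¹.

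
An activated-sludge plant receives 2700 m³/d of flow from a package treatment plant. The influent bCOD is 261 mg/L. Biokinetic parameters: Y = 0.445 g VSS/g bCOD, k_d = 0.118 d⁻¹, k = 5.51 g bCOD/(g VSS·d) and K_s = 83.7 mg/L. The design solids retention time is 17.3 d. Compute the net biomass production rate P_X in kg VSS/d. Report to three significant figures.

From the Monod/SRT balance for a CMAS, S = K_s·(1+k_d θ_c)/[θ_c·(Y k − k_d) − 1] = 83.7 × (1 + 0.118 × 17.3) / [17.3 × (0.445 × 5.51 − 0.118) − 1] = 254.6 / 39.38 = 6.465 mg/L.
Observed yield with endogenous decay: Y_obs = Y / (1 + k_d·θ_c) = 0.445 / (1 + 0.118 × 17.3) = 0.445 / 3.041 = 0.1463 g VSS/g bCOD.
ΔS = 261 − 6.46 = 254.5 mg/L, so the substrate removal rate is 2700 × 254.5/1000 = 687.3 kg bCOD/d.
Net biomass production P_X = Y_obs × Q·(S₀ − S) = 0.1463 × 687.3 = 100.6 kg VSS/d.

P_X ≈ 101 kg VSS/d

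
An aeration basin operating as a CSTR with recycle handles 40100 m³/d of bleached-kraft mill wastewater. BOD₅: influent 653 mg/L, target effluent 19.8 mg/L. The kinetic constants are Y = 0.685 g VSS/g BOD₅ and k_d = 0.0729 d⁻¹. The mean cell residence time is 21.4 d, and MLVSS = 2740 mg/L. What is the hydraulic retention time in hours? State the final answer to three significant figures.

τ ≈ 31.8 h

Rearranging the biomass balance for a CMAS with decay, V = Y·Q·ΔS·θ_c / [X·(1+k_d θ_c)] = 0.685 × 40100 × (653 − 19.8) × 21.4 / [2740 × (1 + 0.0729 × 21.4)] = 3.72×10^8 / 7015 = 53063 m³.
τ = V/Q = 53063/40100 = 1.323 d, or 31.76 h.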